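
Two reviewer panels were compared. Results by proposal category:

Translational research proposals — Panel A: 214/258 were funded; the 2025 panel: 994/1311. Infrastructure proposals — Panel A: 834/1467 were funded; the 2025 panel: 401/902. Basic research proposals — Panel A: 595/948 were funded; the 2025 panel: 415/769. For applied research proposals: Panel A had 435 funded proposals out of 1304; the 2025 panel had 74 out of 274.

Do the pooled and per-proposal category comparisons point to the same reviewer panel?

Translational research: Panel A 214/258 = 82.9%, the 2025 panel 994/1311 = 75.8% → Panel A
Infrastructure: Panel A 834/1467 = 56.9%, the 2025 panel 401/902 = 44.5% → Panel A
Basic research: Panel A 595/948 = 62.8%, the 2025 panel 415/769 = 54.0% → Panel A
Applied research: Panel A 435/1304 = 33.4%, the 2025 panel 74/274 = 27.0% → Panel A
Overall: Panel A 2078/3977 = 52.3%, the 2025 panel 1884/3256 = 57.9% → the 2025 panel
Panel A wins each proposal group but the 2025 panel wins overall — the comparison reverses. Panel A's proposals skew toward applied research, which has a lower base rate.

No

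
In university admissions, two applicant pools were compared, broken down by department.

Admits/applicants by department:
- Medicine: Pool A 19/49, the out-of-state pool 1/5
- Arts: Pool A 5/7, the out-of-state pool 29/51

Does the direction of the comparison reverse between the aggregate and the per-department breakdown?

Medicine: Pool A 19/49 = 38.8%, the out-of-state pool 1/5 = 20.0% → Pool A
Arts: Pool A 5/7 = 71.4%, the out-of-state pool 29/51 = 56.9% → Pool A
Overall: Pool A 24/56 = 42.9%, the out-of-state pool 30/56 = 53.6% → the out-of-state pool
Pool A wins each department group but the out-of-state pool wins overall — the comparison reverses. Pool A's applicants skew toward Medicine, which has a lower base rate.

Yes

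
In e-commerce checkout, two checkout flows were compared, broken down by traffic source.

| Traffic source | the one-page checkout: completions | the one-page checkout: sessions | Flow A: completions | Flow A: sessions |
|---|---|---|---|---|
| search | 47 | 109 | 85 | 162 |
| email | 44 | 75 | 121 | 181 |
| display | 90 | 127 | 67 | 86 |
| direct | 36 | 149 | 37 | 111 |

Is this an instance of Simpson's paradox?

Search: the one-page checkout 47/109 = 43.1%, Flow A 85/162 = 52.5% → Flow A
Email: the one-page checkout 44/75 = 58.7%, Flow A 121/181 = 66.9% → Flow A
Display: the one-page checkout 90/127 = 70.9%, Flow A 67/86 = 77.9% → Flow A
Direct: the one-page checkout 36/149 = 24.2%, Flow A 37/111 = 33.3% → Flow A
Overall: the one-page checkout 217/460 = 47.2%, Flow A 310/540 = 57.4% → Flow A
Flow A wins overall and in every traffic group — no reversal.

No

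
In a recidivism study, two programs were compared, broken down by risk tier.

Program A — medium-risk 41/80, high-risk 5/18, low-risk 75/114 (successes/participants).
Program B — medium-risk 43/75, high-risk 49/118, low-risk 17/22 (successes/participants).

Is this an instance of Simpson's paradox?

Yes

Medium-risk: Program A 41/80 = 51.2%, Program B 43/75 = 57.3% → Program B
High-risk: Program A 5/18 = 27.8%, Program B 49/118 = 41.5% → Program B
Low-risk: Program A 75/114 = 65.8%, Program B 17/22 = 77.3% → Program B
Overall: Program A 121/212 = 57.1%, Program B 109/215 = 50.7% → Program A
Program B wins each risk group but Program A wins overall — the comparison reverses. Program B's participants skew toward high-risk, which has a lower base rate.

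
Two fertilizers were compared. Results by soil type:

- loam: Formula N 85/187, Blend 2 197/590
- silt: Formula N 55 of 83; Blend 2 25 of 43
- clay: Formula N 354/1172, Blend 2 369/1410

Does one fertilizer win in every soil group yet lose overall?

No

Loam: Formula N 85/187 = 45.5%, Blend 2 197/590 = 33.4% → Formula N
Silt: Formula N 55/83 = 66.3%, Blend 2 25/43 = 58.1% → Formula N
Clay: Formula N 354/1172 = 30.2%, Blend 2 369/1410 = 26.2% → Formula N
Overall: Formula N 494/1442 = 34.3%, Blend 2 591/2043 = 28.9% → Formula N
Formula N wins overall and in every soil group — no reversal.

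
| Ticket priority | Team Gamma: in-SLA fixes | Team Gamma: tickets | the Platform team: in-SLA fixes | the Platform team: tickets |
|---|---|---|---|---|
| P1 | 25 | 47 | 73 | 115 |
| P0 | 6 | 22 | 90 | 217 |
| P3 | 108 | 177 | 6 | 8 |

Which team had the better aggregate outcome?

Team Gamma

P1: Team Gamma 25/47 = 53.2%, the Platform team 73/115 = 63.5% → the Platform team
P0: Team Gamma 6/22 = 27.3%, the Platform team 90/217 = 41.5% → the Platform team
P3: Team Gamma 108/177 = 61.0%, the Platform team 6/8 = 75.0% → the Platform team
Overall: Team Gamma 139/246 = 56.5%, the Platform team 169/340 = 49.7% → Team Gamma
(The Platform team wins every ticket group but Team Gamma wins overall — the Platform team's tickets skew toward the low-rate P0 group.)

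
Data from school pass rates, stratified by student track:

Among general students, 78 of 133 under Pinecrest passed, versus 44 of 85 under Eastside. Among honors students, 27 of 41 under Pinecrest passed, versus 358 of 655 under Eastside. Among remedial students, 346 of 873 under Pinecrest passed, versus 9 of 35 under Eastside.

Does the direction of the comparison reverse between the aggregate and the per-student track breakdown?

Yes

General: Pinecrest 78/133 = 58.6%, Eastside 44/85 = 51.8% → Pinecrest
Honors: Pinecrest 27/41 = 65.9%, Eastside 358/655 = 54.7% → Pinecrest
Remedial: Pinecrest 346/873 = 39.6%, Eastside 9/35 = 25.7% → Pinecrest
Overall: Pinecrest 451/1047 = 43.1%, Eastside 411/775 = 53.0% → Eastside
Pinecrest wins each student group but Eastside wins overall — the comparison reverses. Pinecrest's students skew toward remedial, which has a lower base rate.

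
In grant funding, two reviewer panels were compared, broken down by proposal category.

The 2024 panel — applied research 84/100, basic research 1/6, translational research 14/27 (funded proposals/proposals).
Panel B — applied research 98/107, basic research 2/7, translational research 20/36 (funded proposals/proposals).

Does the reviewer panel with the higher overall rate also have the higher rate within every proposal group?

Applied research: the 2024 panel 84/100 = 84.0%, Panel B 98/107 = 91.6% → Panel B
Basic research: the 2024 panel 1/6 = 16.7%, Panel B 2/7 = 28.6% → Panel B
Translational research: the 2024 panel 14/27 = 51.9%, Panel B 20/36 = 55.6% → Panel B
Overall: the 2024 panel 99/133 = 74.4%, Panel B 120/150 = 80.0% → Panel B
Panel B wins overall and in every proposal group — no reversal.

Yes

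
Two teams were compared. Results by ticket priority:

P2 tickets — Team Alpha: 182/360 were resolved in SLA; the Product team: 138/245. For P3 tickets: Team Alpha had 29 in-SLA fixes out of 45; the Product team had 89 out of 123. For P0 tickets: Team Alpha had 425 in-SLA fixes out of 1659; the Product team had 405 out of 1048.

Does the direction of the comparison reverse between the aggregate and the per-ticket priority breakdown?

P2: Team Alpha 182/360 = 50.6%, the Product team 138/245 = 56.3% → the Product team
P3: Team Alpha 29/45 = 64.4%, the Product team 89/123 = 72.4% → the Product team
P0: Team Alpha 425/1659 = 25.6%, the Product team 405/1048 = 38.6% → the Product team
Overall: Team Alpha 636/2064 = 30.8%, the Product team 632/1416 = 44.6% → the Product team
The Product team wins overall and in every ticket group — no reversal.

No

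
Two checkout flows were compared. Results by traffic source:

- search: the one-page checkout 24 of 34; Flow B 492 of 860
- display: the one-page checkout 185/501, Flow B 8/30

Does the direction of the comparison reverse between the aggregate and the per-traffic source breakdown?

Search: the one-page checkout 24/34 = 70.6%, Flow B 492/860 = 57.2% → the one-page checkout
Display: the one-page checkout 185/501 = 36.9%, Flow B 8/30 = 26.7% → the one-page checkout
Overall: the one-page checkout 209/535 = 39.1%, Flow B 500/890 = 56.2% → Flow B
The one-page checkout wins each traffic group but Flow B wins overall — the comparison reverses. The one-page checkout's sessions skew toward display, which has a lower base rate.

Yes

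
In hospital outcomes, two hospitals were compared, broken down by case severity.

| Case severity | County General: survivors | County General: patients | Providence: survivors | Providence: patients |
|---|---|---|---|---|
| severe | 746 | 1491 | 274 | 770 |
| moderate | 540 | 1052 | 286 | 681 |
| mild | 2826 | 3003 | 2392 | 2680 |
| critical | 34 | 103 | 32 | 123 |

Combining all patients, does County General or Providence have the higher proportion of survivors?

Severe: County General 746/1491 = 50.0%, Providence 274/770 = 35.6% → County General
Moderate: County General 540/1052 = 51.3%, Providence 286/681 = 42.0% → County General
Mild: County General 2826/3003 = 94.1%, Providence 2392/2680 = 89.3% → County General
Critical: County General 34/103 = 33.0%, Providence 32/123 = 26.0% → County General
Overall: County General 4146/5649 = 73.4%, Providence 2984/4254 = 70.1% → County General

County General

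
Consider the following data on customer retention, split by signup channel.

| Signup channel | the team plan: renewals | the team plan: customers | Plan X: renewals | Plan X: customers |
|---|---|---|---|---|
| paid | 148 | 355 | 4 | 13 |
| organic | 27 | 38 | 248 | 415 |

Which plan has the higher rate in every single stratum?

Paid: the team plan 148/355 = 41.7%, Plan X 4/13 = 30.8% → the team plan
Organic: the team plan 27/38 = 71.1%, Plan X 248/415 = 59.8% → the team plan
The team plan has the higher rate in both groups.

the team plan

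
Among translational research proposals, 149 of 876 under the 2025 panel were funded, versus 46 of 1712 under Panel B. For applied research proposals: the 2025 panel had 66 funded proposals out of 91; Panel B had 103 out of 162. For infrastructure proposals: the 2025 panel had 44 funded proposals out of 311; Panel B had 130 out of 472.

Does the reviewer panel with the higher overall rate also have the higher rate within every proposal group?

No

Translational research: the 2025 panel 149/876 = 17.0%, Panel B 46/1712 = 2.7% → the 2025 panel
Applied research: the 2025 panel 66/91 = 72.5%, Panel B 103/162 = 63.6% → the 2025 panel
Infrastructure: the 2025 panel 44/311 = 14.1%, Panel B 130/472 = 27.5% → Panel B
Overall: the 2025 panel 259/1278 = 20.3%, Panel B 279/2346 = 11.9% → the 2025 panel
Neither sweeps: the 2025 panel wins 2 of 3 groups, Panel B wins 1. The 2025 panel wins overall but not every group — no Simpson reversal.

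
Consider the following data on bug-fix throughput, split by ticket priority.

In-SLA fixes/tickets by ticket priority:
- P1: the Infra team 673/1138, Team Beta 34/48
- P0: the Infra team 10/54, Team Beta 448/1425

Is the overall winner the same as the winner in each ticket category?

No

P1: the Infra team 673/1138 = 59.1%, Team Beta 34/48 = 70.8% → Team Beta
P0: the Infra team 10/54 = 18.5%, Team Beta 448/1425 = 31.4% → Team Beta
Overall: the Infra team 683/1192 = 57.3%, Team Beta 482/1473 = 32.7% → the Infra team
Team Beta wins each ticket group but the Infra team wins overall — the comparison reverses. Team Beta's tickets skew toward P0, which has a lower base rate.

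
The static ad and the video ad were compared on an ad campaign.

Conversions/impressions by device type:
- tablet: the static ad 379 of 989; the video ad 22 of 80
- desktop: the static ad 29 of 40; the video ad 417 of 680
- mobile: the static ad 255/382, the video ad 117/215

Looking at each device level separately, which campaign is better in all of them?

the static ad

Tablet: the static ad 379/989 = 38.3%, the video ad 22/80 = 27.5% → the static ad
Desktop: the static ad 29/40 = 72.5%, the video ad 417/680 = 61.3% → the static ad
Mobile: the static ad 255/382 = 66.8%, the video ad 117/215 = 54.4% → the static ad
The static ad has the higher rate in all 3 groups.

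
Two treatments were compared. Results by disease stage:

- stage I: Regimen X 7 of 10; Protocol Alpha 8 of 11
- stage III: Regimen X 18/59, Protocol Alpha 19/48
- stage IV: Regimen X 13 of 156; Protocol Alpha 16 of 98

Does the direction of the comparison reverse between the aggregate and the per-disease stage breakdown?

No

Stage I: Regimen X 7/10 = 70.0%, Protocol Alpha 8/11 = 72.7% → Protocol Alpha
Stage III: Regimen X 18/59 = 30.5%, Protocol Alpha 19/48 = 39.6% → Protocol Alpha
Stage IV: Regimen X 13/156 = 8.3%, Protocol Alpha 16/98 = 16.3% → Protocol Alpha
Overall: Regimen X 38/225 = 16.9%, Protocol Alpha 43/157 = 27.4% → Protocol Alpha
Protocol Alpha wins overall and in every disease group — no reversal.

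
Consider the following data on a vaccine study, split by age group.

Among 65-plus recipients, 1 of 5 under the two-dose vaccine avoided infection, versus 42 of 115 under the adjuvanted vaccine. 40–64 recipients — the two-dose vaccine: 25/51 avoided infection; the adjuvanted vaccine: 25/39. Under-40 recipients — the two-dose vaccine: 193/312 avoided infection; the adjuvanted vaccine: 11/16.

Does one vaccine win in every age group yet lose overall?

Yes

65-plus: the two-dose vaccine 1/5 = 20.0%, the adjuvanted vaccine 42/115 = 36.5% → the adjuvanted vaccine
40–64: the two-dose vaccine 25/51 = 49.0%, the adjuvanted vaccine 25/39 = 64.1% → the adjuvanted vaccine
Under-40: the two-dose vaccine 193/312 = 61.9%, the adjuvanted vaccine 11/16 = 68.8% → the adjuvanted vaccine
Overall: the two-dose vaccine 219/368 = 59.5%, the adjuvanted vaccine 78/170 = 45.9% → the two-dose vaccine
The adjuvanted vaccine wins each age group but the two-dose vaccine wins overall — the comparison reverses. The adjuvanted vaccine's recipients skew toward 65-plus, which has a lower base rate.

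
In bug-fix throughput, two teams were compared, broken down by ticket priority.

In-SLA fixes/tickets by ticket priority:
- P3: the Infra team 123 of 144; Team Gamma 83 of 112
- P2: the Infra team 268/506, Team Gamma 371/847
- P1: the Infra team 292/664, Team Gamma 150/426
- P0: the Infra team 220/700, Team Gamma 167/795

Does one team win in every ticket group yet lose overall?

P3: the Infra team 123/144 = 85.4%, Team Gamma 83/112 = 74.1% → the Infra team
P2: the Infra team 268/506 = 53.0%, Team Gamma 371/847 = 43.8% → the Infra team
P1: the Infra team 292/664 = 44.0%, Team Gamma 150/426 = 35.2% → the Infra team
P0: the Infra team 220/700 = 31.4%, Team Gamma 167/795 = 21.0% → the Infra team
Overall: the Infra team 903/2014 = 44.8%, Team Gamma 771/2180 = 35.4% → the Infra team
The Infra team wins overall and in every ticket group — no reversal.

No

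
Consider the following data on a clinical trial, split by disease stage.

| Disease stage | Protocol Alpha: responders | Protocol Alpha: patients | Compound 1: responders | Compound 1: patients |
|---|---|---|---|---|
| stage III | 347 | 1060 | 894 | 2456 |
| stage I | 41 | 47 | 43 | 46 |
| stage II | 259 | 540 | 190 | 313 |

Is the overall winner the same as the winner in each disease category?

Stage III: Protocol Alpha 347/1060 = 32.7%, Compound 1 894/2456 = 36.4% → Compound 1
Stage I: Protocol Alpha 41/47 = 87.2%, Compound 1 43/46 = 93.5% → Compound 1
Stage II: Protocol Alpha 259/540 = 48.0%, Compound 1 190/313 = 60.7% → Compound 1
Overall: Protocol Alpha 647/1647 = 39.3%, Compound 1 1127/2815 = 40.0% → Compound 1
Compound 1 wins overall and in every disease group — no reversal.

Yes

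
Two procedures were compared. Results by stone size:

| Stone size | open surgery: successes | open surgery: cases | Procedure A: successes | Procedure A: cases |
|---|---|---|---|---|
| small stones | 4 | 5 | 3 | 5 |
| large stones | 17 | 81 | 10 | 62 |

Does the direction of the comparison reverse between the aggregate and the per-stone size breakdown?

Small stones: open surgery 4/5 = 80.0%, Procedure A 3/5 = 60.0% → open surgery
Large stones: open surgery 17/81 = 21.0%, Procedure A 10/62 = 16.1% → open surgery
Overall: open surgery 21/86 = 24.4%, Procedure A 13/67 = 19.4% → open surgery
Open surgery wins overall and in every stone group — no reversal.

No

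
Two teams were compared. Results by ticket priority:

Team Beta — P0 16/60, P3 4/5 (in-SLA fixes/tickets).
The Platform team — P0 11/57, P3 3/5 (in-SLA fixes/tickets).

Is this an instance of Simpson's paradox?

No

P0: Team Beta 16/60 = 26.7%, the Platform team 11/57 = 19.3% → Team Beta
P3: Team Beta 4/5 = 80.0%, the Platform team 3/5 = 60.0% → Team Beta
Overall: Team Beta 20/65 = 30.8%, the Platform team 14/62 = 22.6% → Team Beta
Team Beta wins overall and in every ticket group — no reversal.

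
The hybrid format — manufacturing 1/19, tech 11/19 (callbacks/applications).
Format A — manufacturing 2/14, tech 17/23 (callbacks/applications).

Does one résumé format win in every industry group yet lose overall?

Manufacturing: the hybrid format 1/19 = 5.3%, Format A 2/14 = 14.3% → Format A
Tech: the hybrid format 11/19 = 57.9%, Format A 17/23 = 73.9% → Format A
Overall: the hybrid format 12/38 = 31.6%, Format A 19/37 = 51.4% → Format A
Format A wins overall and in every industry group — no reversal.

No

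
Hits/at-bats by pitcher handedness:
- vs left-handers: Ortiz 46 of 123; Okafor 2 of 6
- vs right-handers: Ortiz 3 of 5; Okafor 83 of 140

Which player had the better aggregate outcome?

Okafor

Vs left-handers: Ortiz 46/123 = 37.4%, Okafor 2/6 = 33.3% → Ortiz
Vs right-handers: Ortiz 3/5 = 60.0%, Okafor 83/140 = 59.3% → Ortiz
Overall: Ortiz 49/128 = 38.3%, Okafor 85/146 = 58.2% → Okafor
(Ortiz wins every pitcher group but Okafor wins overall — Ortiz's at-bats skew toward the low-rate vs left-handers group.)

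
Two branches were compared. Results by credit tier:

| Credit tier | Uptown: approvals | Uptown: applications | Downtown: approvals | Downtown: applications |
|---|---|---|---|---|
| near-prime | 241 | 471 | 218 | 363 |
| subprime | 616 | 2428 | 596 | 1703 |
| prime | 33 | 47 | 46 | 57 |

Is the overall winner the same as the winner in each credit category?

Near-prime: Uptown 241/471 = 51.2%, Downtown 218/363 = 60.1% → Downtown
Subprime: Uptown 616/2428 = 25.4%, Downtown 596/1703 = 35.0% → Downtown
Prime: Uptown 33/47 = 70.2%, Downtown 46/57 = 80.7% → Downtown
Overall: Uptown 890/2946 = 30.2%, Downtown 860/2123 = 40.5% → Downtown
Downtown wins overall and in every credit group — no reversal.

Yes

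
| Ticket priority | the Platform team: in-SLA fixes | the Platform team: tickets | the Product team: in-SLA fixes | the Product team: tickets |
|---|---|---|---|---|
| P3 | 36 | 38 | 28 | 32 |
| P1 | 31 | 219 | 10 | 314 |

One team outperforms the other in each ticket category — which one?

the Platform team

P3: the Platform team 36/38 = 94.7%, the Product team 28/32 = 87.5% → the Platform team
P1: the Platform team 31/219 = 14.2%, the Product team 10/314 = 3.2% → the Platform team
The Platform team has the higher rate in both groups.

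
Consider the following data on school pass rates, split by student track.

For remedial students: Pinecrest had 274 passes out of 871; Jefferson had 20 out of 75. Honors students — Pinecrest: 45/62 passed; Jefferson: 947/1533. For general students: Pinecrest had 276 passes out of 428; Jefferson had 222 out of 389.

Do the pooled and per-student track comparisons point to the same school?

Remedial: Pinecrest 274/871 = 31.5%, Jefferson 20/75 = 26.7% → Pinecrest
Honors: Pinecrest 45/62 = 72.6%, Jefferson 947/1533 = 61.8% → Pinecrest
General: Pinecrest 276/428 = 64.5%, Jefferson 222/389 = 57.1% → Pinecrest
Overall: Pinecrest 595/1361 = 43.7%, Jefferson 1189/1997 = 59.5% → Jefferson
Pinecrest wins each student group but Jefferson wins overall — the comparison reverses. Pinecrest's students skew toward remedial, which has a lower base rate.

No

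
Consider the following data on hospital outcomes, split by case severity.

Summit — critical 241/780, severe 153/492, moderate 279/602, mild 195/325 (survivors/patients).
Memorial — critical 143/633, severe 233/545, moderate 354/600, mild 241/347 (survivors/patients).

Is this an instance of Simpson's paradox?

Critical: Summit 241/780 = 30.9%, Memorial 143/633 = 22.6% → Summit
Severe: Summit 153/492 = 31.1%, Memorial 233/545 = 42.8% → Memorial
Moderate: Summit 279/602 = 46.3%, Memorial 354/600 = 59.0% → Memorial
Mild: Summit 195/325 = 60.0%, Memorial 241/347 = 69.5% → Memorial
Overall: Summit 868/2199 = 39.5%, Memorial 971/2125 = 45.7% → Memorial
Neither sweeps: Summit wins 1 of 4 groups, Memorial wins 3. Memorial wins overall but not every group — no Simpson reversal.

No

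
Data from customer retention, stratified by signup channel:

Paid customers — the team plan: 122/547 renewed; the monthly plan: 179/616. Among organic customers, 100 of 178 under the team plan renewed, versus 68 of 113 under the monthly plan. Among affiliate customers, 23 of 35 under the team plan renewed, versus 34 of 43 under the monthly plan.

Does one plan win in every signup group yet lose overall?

No

Paid: the team plan 122/547 = 22.3%, the monthly plan 179/616 = 29.1% → the monthly plan
Organic: the team plan 100/178 = 56.2%, the monthly plan 68/113 = 60.2% → the monthly plan
Affiliate: the team plan 23/35 = 65.7%, the monthly plan 34/43 = 79.1% → the monthly plan
Overall: the team plan 245/760 = 32.2%, the monthly plan 281/772 = 36.4% → the monthly plan
The monthly plan wins overall and in every signup group — no reversal.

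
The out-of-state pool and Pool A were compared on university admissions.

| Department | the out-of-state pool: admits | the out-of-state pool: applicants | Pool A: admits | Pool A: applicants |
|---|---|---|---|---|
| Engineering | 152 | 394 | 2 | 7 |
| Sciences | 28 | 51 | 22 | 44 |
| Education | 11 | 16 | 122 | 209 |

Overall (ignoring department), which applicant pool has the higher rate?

Pool A

Engineering: the out-of-state pool 152/394 = 38.6%, Pool A 2/7 = 28.6% → the out-of-state pool
Sciences: the out-of-state pool 28/51 = 54.9%, Pool A 22/44 = 50.0% → the out-of-state pool
Education: the out-of-state pool 11/16 = 68.8%, Pool A 122/209 = 58.4% → the out-of-state pool
Overall: the out-of-state pool 191/461 = 41.4%, Pool A 146/260 = 56.2% → Pool A
(The out-of-state pool wins every department group but Pool A wins overall — the out-of-state pool's applicants skew toward the low-rate Engineering group.)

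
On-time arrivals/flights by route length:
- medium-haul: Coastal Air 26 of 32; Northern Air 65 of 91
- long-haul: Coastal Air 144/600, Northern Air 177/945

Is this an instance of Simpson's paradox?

Medium-haul: Coastal Air 26/32 = 81.2%, Northern Air 65/91 = 71.4% → Coastal Air
Long-haul: Coastal Air 144/600 = 24.0%, Northern Air 177/945 = 18.7% → Coastal Air
Overall: Coastal Air 170/632 = 26.9%, Northern Air 242/1036 = 23.4% → Coastal Air
Coastal Air wins overall and in every route group — no reversal.

No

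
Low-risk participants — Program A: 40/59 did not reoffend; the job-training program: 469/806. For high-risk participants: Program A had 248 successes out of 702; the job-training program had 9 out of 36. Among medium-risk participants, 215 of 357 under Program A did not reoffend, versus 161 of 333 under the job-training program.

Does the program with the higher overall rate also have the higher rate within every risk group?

No

Low-risk: Program A 40/59 = 67.8%, the job-training program 469/806 = 58.2% → Program A
High-risk: Program A 248/702 = 35.3%, the job-training program 9/36 = 25.0% → Program A
Medium-risk: Program A 215/357 = 60.2%, the job-training program 161/333 = 48.3% → Program A
Overall: Program A 503/1118 = 45.0%, the job-training program 639/1175 = 54.4% → the job-training program
Program A wins each risk group but the job-training program wins overall — the comparison reverses. Program A's participants skew toward high-risk, which has a lower base rate.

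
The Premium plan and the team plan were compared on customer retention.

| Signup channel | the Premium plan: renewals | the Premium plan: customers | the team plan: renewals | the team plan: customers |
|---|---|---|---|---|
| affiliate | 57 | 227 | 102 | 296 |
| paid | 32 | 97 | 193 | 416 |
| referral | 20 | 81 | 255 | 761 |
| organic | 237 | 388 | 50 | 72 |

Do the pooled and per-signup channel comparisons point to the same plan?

No

Affiliate: the Premium plan 57/227 = 25.1%, the team plan 102/296 = 34.5% → the team plan
Paid: the Premium plan 32/97 = 33.0%, the team plan 193/416 = 46.4% → the team plan
Referral: the Premium plan 20/81 = 24.7%, the team plan 255/761 = 33.5% → the team plan
Organic: the Premium plan 237/388 = 61.1%, the team plan 50/72 = 69.4% → the team plan
Overall: the Premium plan 346/793 = 43.6%, the team plan 600/1545 = 38.8% → the Premium plan
The team plan wins each signup group but the Premium plan wins overall — the comparison reverses. The team plan's customers skew toward referral, which has a lower base rate.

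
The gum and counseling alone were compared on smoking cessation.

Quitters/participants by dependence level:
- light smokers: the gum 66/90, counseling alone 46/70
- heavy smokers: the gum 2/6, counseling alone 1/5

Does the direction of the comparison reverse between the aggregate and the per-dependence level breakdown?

Light smokers: the gum 66/90 = 73.3%, counseling alone 46/70 = 65.7% → the gum
Heavy smokers: the gum 2/6 = 33.3%, counseling alone 1/5 = 20.0% → the gum
Overall: the gum 68/96 = 70.8%, counseling alone 47/75 = 62.7% → the gum
The gum wins overall and in every dependence group — no reversal.

No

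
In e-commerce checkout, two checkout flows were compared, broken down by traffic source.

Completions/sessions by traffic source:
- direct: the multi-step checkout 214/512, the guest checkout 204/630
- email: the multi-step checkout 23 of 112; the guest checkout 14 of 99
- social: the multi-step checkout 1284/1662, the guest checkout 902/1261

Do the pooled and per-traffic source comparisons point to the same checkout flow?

Direct: the multi-step checkout 214/512 = 41.8%, the guest checkout 204/630 = 32.4% → the multi-step checkout
Email: the multi-step checkout 23/112 = 20.5%, the guest checkout 14/99 = 14.1% → the multi-step checkout
Social: the multi-step checkout 1284/1662 = 77.3%, the guest checkout 902/1261 = 71.5% → the multi-step checkout
Overall: the multi-step checkout 1521/2286 = 66.5%, the guest checkout 1120/1990 = 56.3% → the multi-step checkout
The multi-step checkout wins overall and in every traffic group — no reversal.

Yes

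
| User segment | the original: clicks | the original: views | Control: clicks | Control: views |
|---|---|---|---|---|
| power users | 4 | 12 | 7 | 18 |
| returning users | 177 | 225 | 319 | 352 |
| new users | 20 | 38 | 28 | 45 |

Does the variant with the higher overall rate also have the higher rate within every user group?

Power users: the original 4/12 = 33.3%, Control 7/18 = 38.9% → Control
Returning users: the original 177/225 = 78.7%, Control 319/352 = 90.6% → Control
New users: the original 20/38 = 52.6%, Control 28/45 = 62.2% → Control
Overall: the original 201/275 = 73.1%, Control 354/415 = 85.3% → Control
Control wins overall and in every user group — no reversal.

Yes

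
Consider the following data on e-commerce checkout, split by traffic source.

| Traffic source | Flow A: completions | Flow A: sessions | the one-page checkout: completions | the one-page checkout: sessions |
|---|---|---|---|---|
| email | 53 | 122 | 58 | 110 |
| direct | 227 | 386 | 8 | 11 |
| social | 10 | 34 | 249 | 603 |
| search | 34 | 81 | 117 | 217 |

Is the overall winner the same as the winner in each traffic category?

Email: Flow A 53/122 = 43.4%, the one-page checkout 58/110 = 52.7% → the one-page checkout
Direct: Flow A 227/386 = 58.8%, the one-page checkout 8/11 = 72.7% → the one-page checkout
Social: Flow A 10/34 = 29.4%, the one-page checkout 249/603 = 41.3% → the one-page checkout
Search: Flow A 34/81 = 42.0%, the one-page checkout 117/217 = 53.9% → the one-page checkout
Overall: Flow A 324/623 = 52.0%, the one-page checkout 432/941 = 45.9% → Flow A
The one-page checkout wins each traffic group but Flow A wins overall — the comparison reverses. The one-page checkout's sessions skew toward social, which has a lower base rate.

No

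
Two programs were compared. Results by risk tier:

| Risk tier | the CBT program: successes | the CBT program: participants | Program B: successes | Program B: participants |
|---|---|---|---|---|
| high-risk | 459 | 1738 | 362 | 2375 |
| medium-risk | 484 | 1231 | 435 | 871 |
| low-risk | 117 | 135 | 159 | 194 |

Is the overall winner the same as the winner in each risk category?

No

High-risk: the CBT program 459/1738 = 26.4%, Program B 362/2375 = 15.2% → the CBT program
Medium-risk: the CBT program 484/1231 = 39.3%, Program B 435/871 = 49.9% → Program B
Low-risk: the CBT program 117/135 = 86.7%, Program B 159/194 = 82.0% → the CBT program
Overall: the CBT program 1060/3104 = 34.1%, Program B 956/3440 = 27.8% → the CBT program
Neither sweeps: the CBT program wins 2 of 3 groups, Program B wins 1. The CBT program wins overall but not every group — no Simpson reversal.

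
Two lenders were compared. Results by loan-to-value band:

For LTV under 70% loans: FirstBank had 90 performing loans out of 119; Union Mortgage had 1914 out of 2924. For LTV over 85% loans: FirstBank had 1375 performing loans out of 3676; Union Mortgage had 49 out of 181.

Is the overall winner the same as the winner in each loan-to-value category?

LTV under 70%: FirstBank 90/119 = 75.6%, Union Mortgage 1914/2924 = 65.5% → FirstBank
LTV over 85%: FirstBank 1375/3676 = 37.4%, Union Mortgage 49/181 = 27.1% → FirstBank
Overall: FirstBank 1465/3795 = 38.6%, Union Mortgage 1963/3105 = 63.2% → Union Mortgage
FirstBank wins each loan-to-value group but Union Mortgage wins overall — the comparison reverses. FirstBank's loans skew toward LTV over 85%, which has a lower base rate.

No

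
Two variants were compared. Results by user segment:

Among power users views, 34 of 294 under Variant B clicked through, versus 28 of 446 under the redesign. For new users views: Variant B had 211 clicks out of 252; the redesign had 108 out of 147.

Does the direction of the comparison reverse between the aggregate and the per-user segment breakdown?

No

Power users: Variant B 34/294 = 11.6%, the redesign 28/446 = 6.3% → Variant B
New users: Variant B 211/252 = 83.7%, the redesign 108/147 = 73.5% → Variant B
Overall: Variant B 245/546 = 44.9%, the redesign 136/593 = 22.9% → Variant B
Variant B wins overall and in every user group — no reversal.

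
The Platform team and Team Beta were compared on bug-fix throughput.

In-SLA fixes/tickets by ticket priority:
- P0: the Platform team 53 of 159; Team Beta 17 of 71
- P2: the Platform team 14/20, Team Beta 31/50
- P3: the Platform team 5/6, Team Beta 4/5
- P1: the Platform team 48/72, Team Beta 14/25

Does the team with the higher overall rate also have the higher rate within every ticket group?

P0: the Platform team 53/159 = 33.3%, Team Beta 17/71 = 23.9% → the Platform team
P2: the Platform team 14/20 = 70.0%, Team Beta 31/50 = 62.0% → the Platform team
P3: the Platform team 5/6 = 83.3%, Team Beta 4/5 = 80.0% → the Platform team
P1: the Platform team 48/72 = 66.7%, Team Beta 14/25 = 56.0% → the Platform team
Overall: the Platform team 120/257 = 46.7%, Team Beta 66/151 = 43.7% → the Platform team
The Platform team wins overall and in every ticket group — no reversal.

Yes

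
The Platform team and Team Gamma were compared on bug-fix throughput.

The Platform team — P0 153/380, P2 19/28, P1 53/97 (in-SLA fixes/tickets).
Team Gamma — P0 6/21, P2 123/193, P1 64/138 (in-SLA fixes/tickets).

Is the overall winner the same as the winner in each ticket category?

P0: the Platform team 153/380 = 40.3%, Team Gamma 6/21 = 28.6% → the Platform team
P2: the Platform team 19/28 = 67.9%, Team Gamma 123/193 = 63.7% → the Platform team
P1: the Platform team 53/97 = 54.6%, Team Gamma 64/138 = 46.4% → the Platform team
Overall: the Platform team 225/505 = 44.6%, Team Gamma 193/352 = 54.8% → Team Gamma
The Platform team wins each ticket group but Team Gamma wins overall — the comparison reverses. The Platform team's tickets skew toward P0, which has a lower base rate.

No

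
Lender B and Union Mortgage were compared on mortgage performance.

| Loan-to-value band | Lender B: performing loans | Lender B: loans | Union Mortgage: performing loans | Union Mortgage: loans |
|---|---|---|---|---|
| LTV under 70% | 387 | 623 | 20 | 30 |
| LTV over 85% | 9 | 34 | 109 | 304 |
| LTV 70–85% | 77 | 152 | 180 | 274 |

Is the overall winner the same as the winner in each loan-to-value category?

LTV under 70%: Lender B 387/623 = 62.1%, Union Mortgage 20/30 = 66.7% → Union Mortgage
LTV over 85%: Lender B 9/34 = 26.5%, Union Mortgage 109/304 = 35.9% → Union Mortgage
LTV 70–85%: Lender B 77/152 = 50.7%, Union Mortgage 180/274 = 65.7% → Union Mortgage
Overall: Lender B 473/809 = 58.5%, Union Mortgage 309/608 = 50.8% → Lender B
Union Mortgage wins each loan-to-value group but Lender B wins overall — the comparison reverses. Union Mortgage's loans skew toward LTV over 85%, which has a lower base rate.

No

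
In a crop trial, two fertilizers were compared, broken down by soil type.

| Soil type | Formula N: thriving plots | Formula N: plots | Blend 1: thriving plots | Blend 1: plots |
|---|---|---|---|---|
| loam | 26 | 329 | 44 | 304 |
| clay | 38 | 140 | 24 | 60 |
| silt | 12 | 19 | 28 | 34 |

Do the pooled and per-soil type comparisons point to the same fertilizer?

Loam: Formula N 26/329 = 7.9%, Blend 1 44/304 = 14.5% → Blend 1
Clay: Formula N 38/140 = 27.1%, Blend 1 24/60 = 40.0% → Blend 1
Silt: Formula N 12/19 = 63.2%, Blend 1 28/34 = 82.4% → Blend 1
Overall: Formula N 76/488 = 15.6%, Blend 1 96/398 = 24.1% → Blend 1
Blend 1 wins overall and in every soil group — no reversal.

Yes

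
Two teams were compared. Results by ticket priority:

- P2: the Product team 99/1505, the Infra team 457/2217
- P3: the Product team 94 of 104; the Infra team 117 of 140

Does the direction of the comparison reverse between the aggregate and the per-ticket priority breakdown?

P2: the Product team 99/1505 = 6.6%, the Infra team 457/2217 = 20.6% → the Infra team
P3: the Product team 94/104 = 90.4%, the Infra team 117/140 = 83.6% → the Product team
Overall: the Product team 193/1609 = 12.0%, the Infra team 574/2357 = 24.4% → the Infra team
Neither sweeps: the Product team wins 1 of 2 groups, the Infra team wins 1. The Infra team wins overall but not every group — no Simpson reversal.

No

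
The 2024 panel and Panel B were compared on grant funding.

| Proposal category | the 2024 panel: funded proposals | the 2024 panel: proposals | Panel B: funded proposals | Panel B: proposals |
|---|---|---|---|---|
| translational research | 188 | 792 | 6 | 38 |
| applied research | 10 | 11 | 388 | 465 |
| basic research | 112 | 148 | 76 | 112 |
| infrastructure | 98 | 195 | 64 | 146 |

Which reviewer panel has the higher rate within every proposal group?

the 2024 panel

Translational research: the 2024 panel 188/792 = 23.7%, Panel B 6/38 = 15.8% → the 2024 panel
Applied research: the 2024 panel 10/11 = 90.9%, Panel B 388/465 = 83.4% → the 2024 panel
Basic research: the 2024 panel 112/148 = 75.7%, Panel B 76/112 = 67.9% → the 2024 panel
Infrastructure: the 2024 panel 98/195 = 50.3%, Panel B 64/146 = 43.8% → the 2024 panel
The 2024 panel has the higher rate in all 4 groups.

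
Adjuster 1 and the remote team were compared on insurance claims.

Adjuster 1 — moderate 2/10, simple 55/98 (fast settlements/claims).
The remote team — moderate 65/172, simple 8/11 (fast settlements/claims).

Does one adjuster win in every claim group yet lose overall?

Yes

Moderate: Adjuster 1 2/10 = 20.0%, the remote team 65/172 = 37.8% → the remote team
Simple: Adjuster 1 55/98 = 56.1%, the remote team 8/11 = 72.7% → the remote team
Overall: Adjuster 1 57/108 = 52.8%, the remote team 73/183 = 39.9% → Adjuster 1
The remote team wins each claim group but Adjuster 1 wins overall — the comparison reverses. The remote team's claims skew toward moderate, which has a lower base rate.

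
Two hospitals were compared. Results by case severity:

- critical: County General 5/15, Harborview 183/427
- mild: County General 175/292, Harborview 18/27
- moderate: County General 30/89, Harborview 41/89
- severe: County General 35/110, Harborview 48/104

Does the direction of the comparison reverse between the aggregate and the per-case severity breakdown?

Yes

Critical: County General 5/15 = 33.3%, Harborview 183/427 = 42.9% → Harborview
Mild: County General 175/292 = 59.9%, Harborview 18/27 = 66.7% → Harborview
Moderate: County General 30/89 = 33.7%, Harborview 41/89 = 46.1% → Harborview
Severe: County General 35/110 = 31.8%, Harborview 48/104 = 46.2% → Harborview
Overall: County General 245/506 = 48.4%, Harborview 290/647 = 44.8% → County General
Harborview wins each case group but County General wins overall — the comparison reverses. Harborview's patients skew toward critical, which has a lower base rate.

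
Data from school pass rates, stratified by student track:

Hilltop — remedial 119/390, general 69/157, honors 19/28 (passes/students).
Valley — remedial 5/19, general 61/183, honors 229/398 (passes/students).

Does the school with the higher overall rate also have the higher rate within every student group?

No

Remedial: Hilltop 119/390 = 30.5%, Valley 5/19 = 26.3% → Hilltop
General: Hilltop 69/157 = 43.9%, Valley 61/183 = 33.3% → Hilltop
Honors: Hilltop 19/28 = 67.9%, Valley 229/398 = 57.5% → Hilltop
Overall: Hilltop 207/575 = 36.0%, Valley 295/600 = 49.2% → Valley
Hilltop wins each student group but Valley wins overall — the comparison reverses. Hilltop's students skew toward remedial, which has a lower base rate.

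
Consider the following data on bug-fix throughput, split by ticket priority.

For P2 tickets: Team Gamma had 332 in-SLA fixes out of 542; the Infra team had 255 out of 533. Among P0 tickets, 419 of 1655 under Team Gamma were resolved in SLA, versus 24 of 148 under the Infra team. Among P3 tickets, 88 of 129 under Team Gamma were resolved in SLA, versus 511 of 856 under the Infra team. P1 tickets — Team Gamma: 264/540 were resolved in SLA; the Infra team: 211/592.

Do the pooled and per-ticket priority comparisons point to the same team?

No

P2: Team Gamma 332/542 = 61.3%, the Infra team 255/533 = 47.8% → Team Gamma
P0: Team Gamma 419/1655 = 25.3%, the Infra team 24/148 = 16.2% → Team Gamma
P3: Team Gamma 88/129 = 68.2%, the Infra team 511/856 = 59.7% → Team Gamma
P1: Team Gamma 264/540 = 48.9%, the Infra team 211/592 = 35.6% → Team Gamma
Overall: Team Gamma 1103/2866 = 38.5%, the Infra team 1001/2129 = 47.0% → the Infra team
Team Gamma wins each ticket group but the Infra team wins overall — the comparison reverses. Team Gamma's tickets skew toward P0, which has a lower base rate.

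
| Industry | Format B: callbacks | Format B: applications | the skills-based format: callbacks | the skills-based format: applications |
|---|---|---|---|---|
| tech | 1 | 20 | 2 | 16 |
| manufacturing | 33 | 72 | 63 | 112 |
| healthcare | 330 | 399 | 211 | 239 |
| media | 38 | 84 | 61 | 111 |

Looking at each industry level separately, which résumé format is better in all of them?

the skills-based format

Tech: Format B 1/20 = 5.0%, the skills-based format 2/16 = 12.5% → the skills-based format
Manufacturing: Format B 33/72 = 45.8%, the skills-based format 63/112 = 56.2% → the skills-based format
Healthcare: Format B 330/399 = 82.7%, the skills-based format 211/239 = 88.3% → the skills-based format
Media: Format B 38/84 = 45.2%, the skills-based format 61/111 = 55.0% → the skills-based format
The skills-based format has the higher rate in all 4 groups.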